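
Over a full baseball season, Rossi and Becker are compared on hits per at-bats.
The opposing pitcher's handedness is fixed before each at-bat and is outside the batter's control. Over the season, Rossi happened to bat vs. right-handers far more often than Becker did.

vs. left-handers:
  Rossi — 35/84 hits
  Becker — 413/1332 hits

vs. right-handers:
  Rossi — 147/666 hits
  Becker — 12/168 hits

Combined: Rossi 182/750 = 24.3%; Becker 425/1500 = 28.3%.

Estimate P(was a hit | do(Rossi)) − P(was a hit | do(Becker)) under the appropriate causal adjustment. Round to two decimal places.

The stratified and pooled comparisons disagree (Rossi wins within each pitcher handedness; Becker wins overall), so the answer turns on the causal role of pitcher handedness.
Nothing the player does changes pitcher handedness; the imbalance is an allocation artefact. With pitcher handedness also predicting the outcome, the pooled figure is confounded, and the within-stratum comparison is the causal one.
Adjusting over the population distribution of pitcher handedness: 0.629·(0.417−0.310) + 0.371·(0.221−0.071) = +0.122.

+0.12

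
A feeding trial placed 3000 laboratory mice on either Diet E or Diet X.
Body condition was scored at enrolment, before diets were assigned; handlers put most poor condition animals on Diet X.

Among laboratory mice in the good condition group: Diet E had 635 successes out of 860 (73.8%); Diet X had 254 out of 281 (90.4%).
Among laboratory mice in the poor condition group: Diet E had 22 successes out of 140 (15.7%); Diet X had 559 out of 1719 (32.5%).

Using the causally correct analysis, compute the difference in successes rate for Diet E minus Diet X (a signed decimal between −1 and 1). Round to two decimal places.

Since starting body condition is a pre-existing factor (not a product of the diet) and it affects the outcome on its own, it is a confounder. The stratified rates, not the pooled rate, identify the causal effect.
Adjusting over the population distribution of starting body condition: 0.380·(0.738−0.904) + 0.620·(0.157−0.325) = -0.167.

-0.17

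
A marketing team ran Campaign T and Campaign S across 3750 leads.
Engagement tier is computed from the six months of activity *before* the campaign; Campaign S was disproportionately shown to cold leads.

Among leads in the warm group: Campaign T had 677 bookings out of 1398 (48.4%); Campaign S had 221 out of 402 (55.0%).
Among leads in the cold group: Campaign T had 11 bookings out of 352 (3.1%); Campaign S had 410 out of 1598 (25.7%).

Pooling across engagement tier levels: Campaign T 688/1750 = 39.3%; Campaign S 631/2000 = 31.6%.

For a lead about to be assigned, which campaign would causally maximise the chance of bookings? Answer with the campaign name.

Campaign S

The engagement tier-specific comparison favours Campaign S throughout, but the pooled figures favour Campaign T. The question is whether to condition on engagement tier.
Engagement tier differs across campaigns for reasons unrelated to any effect of the campaign itself, and it separately predicts the outcome — a classic confounder. We must compare within engagement tier levels.
Within each level — warm: 48.4% vs 55.0%; cold: 3.1% vs 25.7% — Campaign S is higher every time.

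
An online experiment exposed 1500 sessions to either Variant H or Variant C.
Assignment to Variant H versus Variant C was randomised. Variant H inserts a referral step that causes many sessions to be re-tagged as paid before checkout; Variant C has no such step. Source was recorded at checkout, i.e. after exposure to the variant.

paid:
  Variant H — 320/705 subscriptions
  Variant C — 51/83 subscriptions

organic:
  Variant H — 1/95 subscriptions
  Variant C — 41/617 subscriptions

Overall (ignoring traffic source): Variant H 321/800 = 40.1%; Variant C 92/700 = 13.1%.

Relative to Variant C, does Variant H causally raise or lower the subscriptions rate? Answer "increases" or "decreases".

The distribution of traffic source is itself part of what the variant does — it is an intermediate outcome. Holding it fixed would remove that part of the effect; the total effect is the pooled difference.
Pooled: Variant H 40.1% vs Variant C 13.1%; Variant H is higher overall.

increases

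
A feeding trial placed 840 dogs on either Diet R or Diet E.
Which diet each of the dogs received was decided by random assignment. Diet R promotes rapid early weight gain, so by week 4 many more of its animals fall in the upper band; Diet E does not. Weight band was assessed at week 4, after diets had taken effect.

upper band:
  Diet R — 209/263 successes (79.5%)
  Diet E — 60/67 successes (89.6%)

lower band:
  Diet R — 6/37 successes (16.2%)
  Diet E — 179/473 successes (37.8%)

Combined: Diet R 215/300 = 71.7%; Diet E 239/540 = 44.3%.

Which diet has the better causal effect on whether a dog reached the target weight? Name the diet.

Diet R

Because the diet influences week-4 weight band, week-4 weight band is a post-treatment mediator, not a confounder. Stratifying on it would bias the estimate; the causal effect is the crude pooled difference.
Pooled: Diet R 71.7% vs Diet E 44.3%; Diet R is higher overall.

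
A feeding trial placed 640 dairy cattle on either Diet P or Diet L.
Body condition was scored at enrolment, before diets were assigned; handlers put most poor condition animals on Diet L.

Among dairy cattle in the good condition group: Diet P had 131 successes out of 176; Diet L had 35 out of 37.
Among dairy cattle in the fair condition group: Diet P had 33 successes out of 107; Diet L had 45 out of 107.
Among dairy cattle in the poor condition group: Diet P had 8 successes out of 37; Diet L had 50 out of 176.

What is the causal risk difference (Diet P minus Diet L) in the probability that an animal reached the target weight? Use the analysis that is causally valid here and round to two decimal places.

-0.13

Within every starting body condition level Diet L has the higher rate, yet pooled Diet P does — Simpson's reversal.
Starting body condition differs across diets for reasons unrelated to any effect of the diet itself, and it separately predicts the outcome — a classic confounder. We must compare within starting body condition levels.
Adjusting over the population distribution of starting body condition: 0.333·(0.744−0.946) + 0.334·(0.308−0.421) + 0.333·(0.216−0.284) = -0.127.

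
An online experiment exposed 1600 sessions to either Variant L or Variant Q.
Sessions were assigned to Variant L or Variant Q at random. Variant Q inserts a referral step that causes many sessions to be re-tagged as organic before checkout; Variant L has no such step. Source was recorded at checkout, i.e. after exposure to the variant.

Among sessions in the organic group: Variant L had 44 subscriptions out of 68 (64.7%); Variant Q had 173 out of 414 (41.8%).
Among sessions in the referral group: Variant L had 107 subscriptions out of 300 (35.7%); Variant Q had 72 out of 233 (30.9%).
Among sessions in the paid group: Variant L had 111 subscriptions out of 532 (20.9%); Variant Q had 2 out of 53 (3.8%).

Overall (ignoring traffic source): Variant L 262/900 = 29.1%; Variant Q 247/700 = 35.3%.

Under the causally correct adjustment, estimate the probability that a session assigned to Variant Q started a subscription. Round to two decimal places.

Traffic source is recorded after the variant and is itself shifted by it — it sits on the causal path from variant to outcome. Conditioning on a mediator would strip out part of the effect we want; the pooled comparison gives the total causal effect.
So P(outcome | do(Variant Q)) is just the pooled rate for Variant Q: 247/700 = 0.353.

0.35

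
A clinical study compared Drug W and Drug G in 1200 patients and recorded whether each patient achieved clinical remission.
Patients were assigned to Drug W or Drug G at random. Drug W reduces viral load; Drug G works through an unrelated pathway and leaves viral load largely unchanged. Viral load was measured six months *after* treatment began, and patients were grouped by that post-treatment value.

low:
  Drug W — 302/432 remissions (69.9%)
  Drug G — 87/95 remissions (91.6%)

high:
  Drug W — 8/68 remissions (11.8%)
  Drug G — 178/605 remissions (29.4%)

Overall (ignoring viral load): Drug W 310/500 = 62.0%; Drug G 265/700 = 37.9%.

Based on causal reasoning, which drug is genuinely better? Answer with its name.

Drug W

Drug G is higher inside every viral load stratum but Drug W is higher in aggregate. Whether to stratify depends on how viral load relates to the drug.
Because the drug influences viral load, viral load is a post-treatment mediator, not a confounder. Stratifying on it would bias the estimate; the causal effect is the crude pooled difference.
Pooled: Drug W 62.0% vs Drug G 37.9%; Drug W is higher overall.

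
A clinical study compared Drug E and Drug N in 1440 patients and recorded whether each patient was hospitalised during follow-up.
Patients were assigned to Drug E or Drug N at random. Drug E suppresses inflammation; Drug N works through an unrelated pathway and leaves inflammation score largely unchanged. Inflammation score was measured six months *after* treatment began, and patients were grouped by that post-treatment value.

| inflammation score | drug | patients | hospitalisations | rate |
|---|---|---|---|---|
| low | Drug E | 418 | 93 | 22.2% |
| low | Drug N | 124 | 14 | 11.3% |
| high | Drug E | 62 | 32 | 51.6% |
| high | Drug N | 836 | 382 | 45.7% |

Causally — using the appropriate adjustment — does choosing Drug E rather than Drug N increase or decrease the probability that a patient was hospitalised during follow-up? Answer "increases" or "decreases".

The inflammation score-specific comparison favours Drug N throughout, but the pooled figures favour Drug E. The question is whether to condition on inflammation score.
Inflammation score is recorded after the drug and is itself shifted by it — it sits on the causal path from drug to outcome. Conditioning on a mediator would strip out part of the effect we want; the pooled comparison gives the total causal effect.
Pooled: Drug E 26.0% vs Drug N 41.2%; Drug E is lower overall.

decreases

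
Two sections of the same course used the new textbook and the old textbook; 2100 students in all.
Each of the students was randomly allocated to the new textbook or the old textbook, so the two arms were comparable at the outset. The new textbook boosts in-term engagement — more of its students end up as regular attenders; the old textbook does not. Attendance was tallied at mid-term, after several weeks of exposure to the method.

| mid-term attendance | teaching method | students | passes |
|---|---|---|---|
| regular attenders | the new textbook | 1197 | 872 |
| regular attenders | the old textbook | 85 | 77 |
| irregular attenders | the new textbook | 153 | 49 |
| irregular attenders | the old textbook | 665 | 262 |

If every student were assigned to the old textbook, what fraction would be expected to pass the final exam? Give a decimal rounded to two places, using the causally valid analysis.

0.45

The distribution of mid-term attendance is itself part of what the teaching method does — it is an intermediate outcome. Holding it fixed would remove that part of the effect; the total effect is the pooled difference.
So P(outcome | do(the old textbook)) is just the pooled rate for the old textbook: 339/750 = 0.452.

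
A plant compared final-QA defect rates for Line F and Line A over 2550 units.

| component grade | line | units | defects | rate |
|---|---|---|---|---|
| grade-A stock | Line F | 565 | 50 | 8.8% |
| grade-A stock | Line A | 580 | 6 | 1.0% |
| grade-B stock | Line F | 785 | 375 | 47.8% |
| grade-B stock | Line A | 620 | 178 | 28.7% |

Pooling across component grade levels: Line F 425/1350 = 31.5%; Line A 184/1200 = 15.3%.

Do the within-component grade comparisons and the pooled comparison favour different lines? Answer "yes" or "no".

no

Within each component grade level (grade-A stock 8.8% vs 1.0%; grade-B stock 47.8% vs 28.7%), Line A has the lower rate every time. Pooled: 31.5% vs 15.3% — Line A has the lower rate overall. They agree.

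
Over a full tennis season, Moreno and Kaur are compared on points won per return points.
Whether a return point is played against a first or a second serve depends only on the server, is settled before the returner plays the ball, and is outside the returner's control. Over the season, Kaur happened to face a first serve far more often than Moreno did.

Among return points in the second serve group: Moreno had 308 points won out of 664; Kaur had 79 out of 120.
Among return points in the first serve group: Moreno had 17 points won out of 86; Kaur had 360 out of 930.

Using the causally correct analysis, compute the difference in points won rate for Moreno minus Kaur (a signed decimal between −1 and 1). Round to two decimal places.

-0.19

Here serve type is a common cause — it drives both which player a case falls under and the outcome. The crude comparison mixes populations; the stratum-specific rates are the causally relevant ones.
Adjusting over the population distribution of serve type: 0.436·(0.464−0.658) + 0.564·(0.198−0.387) = -0.192.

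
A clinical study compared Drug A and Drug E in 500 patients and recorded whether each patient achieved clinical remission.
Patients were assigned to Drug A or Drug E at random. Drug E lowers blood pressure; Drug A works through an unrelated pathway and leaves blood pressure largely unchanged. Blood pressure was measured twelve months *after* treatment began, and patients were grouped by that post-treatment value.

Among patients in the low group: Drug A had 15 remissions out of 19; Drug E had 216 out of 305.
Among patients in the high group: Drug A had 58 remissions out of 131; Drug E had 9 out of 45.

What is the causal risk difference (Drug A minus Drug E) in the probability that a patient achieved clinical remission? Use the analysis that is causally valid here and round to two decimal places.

Drug A is higher inside every blood pressure stratum but Drug E is higher in aggregate. Whether to stratify depends on how blood pressure relates to the drug.
Blood pressure is recorded after the drug and is itself shifted by it — it sits on the causal path from drug to outcome. Conditioning on a mediator would strip out part of the effect we want; the pooled comparison gives the total causal effect.
The causal difference is the pooled difference: 0.487 − 0.643 = -0.156.

-0.16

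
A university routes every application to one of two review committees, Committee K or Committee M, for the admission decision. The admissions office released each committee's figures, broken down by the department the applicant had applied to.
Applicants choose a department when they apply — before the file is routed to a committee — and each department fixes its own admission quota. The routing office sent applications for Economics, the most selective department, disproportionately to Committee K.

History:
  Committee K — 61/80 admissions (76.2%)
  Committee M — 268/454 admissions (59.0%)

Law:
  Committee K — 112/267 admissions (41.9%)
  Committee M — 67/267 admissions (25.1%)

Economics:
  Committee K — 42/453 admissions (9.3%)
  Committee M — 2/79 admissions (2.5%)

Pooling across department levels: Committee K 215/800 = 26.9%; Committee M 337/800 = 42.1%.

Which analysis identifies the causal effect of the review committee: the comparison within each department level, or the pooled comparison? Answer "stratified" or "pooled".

Within every department level Committee K has the higher rate, yet pooled Committee M does — Simpson's reversal.
Here department is a common cause — it drives both which review committee a case falls under and the outcome. The crude comparison mixes populations; the stratum-specific rates are the causally relevant ones.
Within each level — History: 76.2% vs 59.0%; Law: 41.9% vs 25.1%; Economics: 9.3% vs 2.5% — Committee K is higher every time.

stratified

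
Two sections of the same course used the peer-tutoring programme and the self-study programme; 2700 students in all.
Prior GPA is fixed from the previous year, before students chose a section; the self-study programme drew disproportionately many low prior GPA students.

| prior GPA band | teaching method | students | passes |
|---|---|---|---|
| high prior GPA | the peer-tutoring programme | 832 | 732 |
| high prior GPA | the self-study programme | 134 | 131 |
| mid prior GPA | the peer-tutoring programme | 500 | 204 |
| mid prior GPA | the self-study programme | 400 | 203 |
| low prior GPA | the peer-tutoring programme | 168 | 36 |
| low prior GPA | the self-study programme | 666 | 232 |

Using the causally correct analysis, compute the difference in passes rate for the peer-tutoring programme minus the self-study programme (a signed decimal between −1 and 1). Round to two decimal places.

-0.11

The prior GPA band-specific comparison favours the self-study programme throughout, but the pooled figures favour the peer-tutoring programme. The question is whether to condition on prior GPA band.
Prior GPA band is set before the teaching method has any effect — it is not caused by the teaching method — and it independently drives the outcome. That makes it a confounder, so the causal comparison is within prior GPA band levels.
Adjusting over the population distribution of prior GPA band: 0.358·(0.880−0.978) + 0.333·(0.408−0.507) + 0.309·(0.214−0.348) = -0.110.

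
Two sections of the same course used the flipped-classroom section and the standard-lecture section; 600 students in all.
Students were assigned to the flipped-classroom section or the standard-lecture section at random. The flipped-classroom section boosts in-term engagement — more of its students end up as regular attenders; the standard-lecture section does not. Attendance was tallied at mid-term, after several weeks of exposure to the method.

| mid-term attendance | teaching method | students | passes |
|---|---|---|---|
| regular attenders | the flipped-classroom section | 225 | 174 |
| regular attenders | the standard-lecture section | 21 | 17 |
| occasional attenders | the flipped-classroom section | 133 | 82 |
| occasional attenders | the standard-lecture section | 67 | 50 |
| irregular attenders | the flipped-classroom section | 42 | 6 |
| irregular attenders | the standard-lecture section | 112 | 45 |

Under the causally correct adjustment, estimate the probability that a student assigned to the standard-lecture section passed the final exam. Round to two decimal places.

Mid-term attendance is downstream of the teaching method. One should not condition on a consequence of treatment, so the overall rates are the right comparison.
So P(outcome | do(the standard-lecture section)) is just the pooled rate for the standard-lecture section: 112/200 = 0.560.

0.56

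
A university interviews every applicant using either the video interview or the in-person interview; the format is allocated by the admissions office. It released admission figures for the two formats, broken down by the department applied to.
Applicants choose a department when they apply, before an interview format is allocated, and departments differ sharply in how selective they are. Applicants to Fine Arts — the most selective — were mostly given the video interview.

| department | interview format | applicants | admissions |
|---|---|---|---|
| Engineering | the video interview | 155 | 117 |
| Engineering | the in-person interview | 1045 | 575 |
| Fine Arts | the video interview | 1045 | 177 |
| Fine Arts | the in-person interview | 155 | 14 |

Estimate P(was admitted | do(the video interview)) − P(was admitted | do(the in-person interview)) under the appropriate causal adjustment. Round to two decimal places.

+0.14

Within every department level the video interview has the higher rate, yet pooled the in-person interview does — Simpson's reversal.
Here department is a common cause — it drives both which interview format a case falls under and the outcome. The crude comparison mixes populations; the stratum-specific rates are the causally relevant ones.
Adjusting over the population distribution of department: 0.500·(0.755−0.550) + 0.500·(0.169−0.090) = +0.142.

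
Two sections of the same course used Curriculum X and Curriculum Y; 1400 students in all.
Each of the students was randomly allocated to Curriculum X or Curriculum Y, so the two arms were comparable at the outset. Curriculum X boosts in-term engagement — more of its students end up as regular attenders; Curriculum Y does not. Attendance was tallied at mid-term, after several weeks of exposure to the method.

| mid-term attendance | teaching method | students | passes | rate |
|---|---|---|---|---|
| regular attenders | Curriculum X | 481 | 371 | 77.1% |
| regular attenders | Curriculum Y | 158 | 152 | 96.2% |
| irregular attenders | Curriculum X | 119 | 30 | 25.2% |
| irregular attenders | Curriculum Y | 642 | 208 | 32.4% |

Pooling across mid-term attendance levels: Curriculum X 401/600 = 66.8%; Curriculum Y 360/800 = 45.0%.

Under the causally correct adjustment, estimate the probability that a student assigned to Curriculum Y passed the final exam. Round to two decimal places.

0.45

Mid-term attendance is downstream of the teaching method. One should not condition on a consequence of treatment, so the overall rates are the right comparison.
So P(outcome | do(Curriculum Y)) is just the pooled rate for Curriculum Y: 360/800 = 0.450.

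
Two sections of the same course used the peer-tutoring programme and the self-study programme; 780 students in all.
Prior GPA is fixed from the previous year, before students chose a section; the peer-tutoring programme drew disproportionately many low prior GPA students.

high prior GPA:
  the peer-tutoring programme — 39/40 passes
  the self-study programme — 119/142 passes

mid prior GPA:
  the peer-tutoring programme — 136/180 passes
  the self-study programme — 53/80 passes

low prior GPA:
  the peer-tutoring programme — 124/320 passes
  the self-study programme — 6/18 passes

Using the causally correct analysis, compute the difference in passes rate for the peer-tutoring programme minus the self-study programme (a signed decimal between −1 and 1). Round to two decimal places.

The stratified and pooled comparisons disagree (the peer-tutoring programme wins within each prior GPA band; the self-study programme wins overall), so the answer turns on the causal role of prior GPA band.
Since prior GPA band is a pre-existing factor (not a product of the teaching method) and it affects the outcome on its own, it is a confounder. The stratified rates, not the pooled rate, identify the causal effect.
Adjusting over the population distribution of prior GPA band: 0.233·(0.975−0.838) + 0.333·(0.756−0.662) + 0.433·(0.388−0.333) = +0.086.

+0.09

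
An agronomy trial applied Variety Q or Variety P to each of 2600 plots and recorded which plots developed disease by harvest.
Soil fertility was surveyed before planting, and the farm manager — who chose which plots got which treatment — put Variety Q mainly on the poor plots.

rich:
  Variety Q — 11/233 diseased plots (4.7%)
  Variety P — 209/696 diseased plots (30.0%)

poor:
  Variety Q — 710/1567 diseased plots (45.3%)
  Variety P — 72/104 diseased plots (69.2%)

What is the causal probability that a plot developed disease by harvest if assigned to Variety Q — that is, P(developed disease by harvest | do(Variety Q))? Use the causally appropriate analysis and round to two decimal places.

The stratified and pooled comparisons disagree (Variety Q wins within each soil fertility; Variety P wins overall), so the answer turns on the causal role of soil fertility.
Soil fertility satisfies the back-door criterion: it is not a descendant of the variety, and it blocks the spurious path from variety to outcome. Adjusting for it (i.e., using the within-soil fertility rates) gives the causal effect.
Standardising Variety Q to the population soil fertility mix: 0.357·11/233 + 0.643·710/1567 = 0.308.

0.31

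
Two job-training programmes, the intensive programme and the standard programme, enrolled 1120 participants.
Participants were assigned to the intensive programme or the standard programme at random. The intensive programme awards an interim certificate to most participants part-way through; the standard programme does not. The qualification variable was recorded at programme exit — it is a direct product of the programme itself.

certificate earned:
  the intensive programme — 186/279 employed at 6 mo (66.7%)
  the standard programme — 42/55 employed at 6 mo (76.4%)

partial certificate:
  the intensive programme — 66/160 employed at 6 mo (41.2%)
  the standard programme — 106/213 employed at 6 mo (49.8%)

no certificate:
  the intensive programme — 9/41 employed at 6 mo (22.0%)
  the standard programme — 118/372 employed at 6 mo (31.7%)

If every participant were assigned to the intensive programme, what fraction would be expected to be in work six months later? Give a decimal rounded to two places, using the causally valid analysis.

0.54

The stratified and pooled comparisons disagree (the standard programme wins within each qualification attained during the programme; the intensive programme wins overall), so the answer turns on the causal role of qualification attained during the programme.
Qualification attained during the programme here is a post-treatment variable shaped by the programme; conditioning on it would introduce bias rather than remove it. The overall comparison is the causal one.
So P(outcome | do(the intensive programme)) is just the pooled rate for the intensive programme: 261/480 = 0.544.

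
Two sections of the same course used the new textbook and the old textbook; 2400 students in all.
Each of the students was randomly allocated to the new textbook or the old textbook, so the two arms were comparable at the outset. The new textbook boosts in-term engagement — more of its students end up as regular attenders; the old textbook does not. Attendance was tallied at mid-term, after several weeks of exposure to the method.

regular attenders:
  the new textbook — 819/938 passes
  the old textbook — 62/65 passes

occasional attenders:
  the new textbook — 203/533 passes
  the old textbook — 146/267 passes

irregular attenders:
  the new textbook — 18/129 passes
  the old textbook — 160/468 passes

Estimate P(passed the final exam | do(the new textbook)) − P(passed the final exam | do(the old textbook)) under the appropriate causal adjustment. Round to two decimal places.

+0.19

The stratified and pooled comparisons disagree (the old textbook wins within each mid-term attendance; the new textbook wins overall), so the answer turns on the causal role of mid-term attendance.
Mid-term attendance is recorded after the teaching method and is itself shifted by it — it sits on the causal path from teaching method to outcome. Conditioning on a mediator would strip out part of the effect we want; the pooled comparison gives the total causal effect.
The causal difference is the pooled difference: 0.650 − 0.460 = +0.190.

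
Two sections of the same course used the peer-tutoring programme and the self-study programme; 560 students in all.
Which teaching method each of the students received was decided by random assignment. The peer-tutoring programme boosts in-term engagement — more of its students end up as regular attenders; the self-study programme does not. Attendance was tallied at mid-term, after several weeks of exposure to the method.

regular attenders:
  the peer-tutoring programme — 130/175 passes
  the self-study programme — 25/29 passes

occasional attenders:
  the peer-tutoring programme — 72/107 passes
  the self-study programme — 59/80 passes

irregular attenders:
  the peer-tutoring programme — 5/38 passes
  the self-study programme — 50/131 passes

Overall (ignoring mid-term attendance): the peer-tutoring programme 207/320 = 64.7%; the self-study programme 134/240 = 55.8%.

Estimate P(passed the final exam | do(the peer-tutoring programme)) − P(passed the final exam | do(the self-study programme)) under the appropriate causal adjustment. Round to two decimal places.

+0.09

The mid-term attendance-specific comparison favours the self-study programme throughout, but the pooled figures favour the peer-tutoring programme. The question is whether to condition on mid-term attendance.
Mid-term attendance lies on the pathway teaching method → mid-term attendance → outcome, so adjusting for it blocks the indirect effect. For the total causal effect of teaching method, use the unadjusted pooled rates.
The causal difference is the pooled difference: 0.647 − 0.558 = +0.089.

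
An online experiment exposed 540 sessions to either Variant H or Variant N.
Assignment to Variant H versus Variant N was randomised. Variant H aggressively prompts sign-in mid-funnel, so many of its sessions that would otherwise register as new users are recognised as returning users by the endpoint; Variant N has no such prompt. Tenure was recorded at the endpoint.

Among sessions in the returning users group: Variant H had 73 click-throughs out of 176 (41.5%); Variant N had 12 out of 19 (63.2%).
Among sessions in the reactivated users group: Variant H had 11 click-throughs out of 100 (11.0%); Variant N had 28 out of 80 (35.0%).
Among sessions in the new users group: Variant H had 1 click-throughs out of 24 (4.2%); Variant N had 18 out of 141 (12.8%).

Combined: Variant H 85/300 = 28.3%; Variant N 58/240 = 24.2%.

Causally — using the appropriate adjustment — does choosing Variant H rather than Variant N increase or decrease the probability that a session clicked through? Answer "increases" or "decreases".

increases

User tenure lies on the pathway variant → user tenure → outcome, so adjusting for it blocks the indirect effect. For the total causal effect of variant, use the unadjusted pooled rates.
Pooled: Variant H 28.3% vs Variant N 24.2%; Variant H is higher overall.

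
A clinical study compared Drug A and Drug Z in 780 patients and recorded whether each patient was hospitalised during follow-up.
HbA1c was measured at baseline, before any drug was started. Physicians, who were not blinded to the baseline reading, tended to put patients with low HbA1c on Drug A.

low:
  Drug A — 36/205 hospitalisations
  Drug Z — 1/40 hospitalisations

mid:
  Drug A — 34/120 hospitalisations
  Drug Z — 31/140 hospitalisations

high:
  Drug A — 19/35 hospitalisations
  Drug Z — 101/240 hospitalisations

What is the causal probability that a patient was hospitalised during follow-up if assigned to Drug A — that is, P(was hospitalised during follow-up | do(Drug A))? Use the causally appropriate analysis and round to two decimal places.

The stratified and pooled comparisons disagree (Drug Z wins within each HbA1c; Drug A wins overall), so the answer turns on the causal role of HbA1c.
Here HbA1c is a common cause — it drives both which drug a case falls under and the outcome. The crude comparison mixes populations; the stratum-specific rates are the causally relevant ones.
Standardising Drug A to the population HbA1c mix: 0.314·36/205 + 0.333·34/120 + 0.353·19/35 = 0.341.

0.34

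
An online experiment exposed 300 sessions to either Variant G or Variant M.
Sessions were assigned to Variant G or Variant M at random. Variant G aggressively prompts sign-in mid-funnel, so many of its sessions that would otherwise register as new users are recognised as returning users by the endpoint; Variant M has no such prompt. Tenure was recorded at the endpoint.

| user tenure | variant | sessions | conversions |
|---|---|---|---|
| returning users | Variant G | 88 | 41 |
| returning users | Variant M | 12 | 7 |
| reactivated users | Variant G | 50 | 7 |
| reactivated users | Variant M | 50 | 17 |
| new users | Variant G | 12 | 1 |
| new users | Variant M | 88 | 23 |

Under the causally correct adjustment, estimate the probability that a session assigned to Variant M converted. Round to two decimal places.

0.31

The user tenure-specific comparison favours Variant M throughout, but the pooled figures favour Variant G. The question is whether to condition on user tenure.
The distribution of user tenure is itself part of what the variant does — it is an intermediate outcome. Holding it fixed would remove that part of the effect; the total effect is the pooled difference.
So P(outcome | do(Variant M)) is just the pooled rate for Variant M: 47/150 = 0.313.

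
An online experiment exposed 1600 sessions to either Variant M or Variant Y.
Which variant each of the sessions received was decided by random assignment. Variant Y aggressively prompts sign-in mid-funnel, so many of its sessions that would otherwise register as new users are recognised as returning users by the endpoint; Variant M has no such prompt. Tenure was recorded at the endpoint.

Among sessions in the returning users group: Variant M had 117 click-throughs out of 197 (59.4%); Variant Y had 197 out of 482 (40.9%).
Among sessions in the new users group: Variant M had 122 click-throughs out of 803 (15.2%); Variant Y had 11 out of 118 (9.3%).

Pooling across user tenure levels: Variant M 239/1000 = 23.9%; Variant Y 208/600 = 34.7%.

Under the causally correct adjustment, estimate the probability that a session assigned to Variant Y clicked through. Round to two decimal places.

0.35

The stratified and pooled comparisons disagree (Variant M wins within each user tenure; Variant Y wins overall), so the answer turns on the causal role of user tenure.
User tenure is recorded after the variant and is itself shifted by it — it sits on the causal path from variant to outcome. Conditioning on a mediator would strip out part of the effect we want; the pooled comparison gives the total causal effect.
So P(outcome | do(Variant Y)) is just the pooled rate for Variant Y: 208/600 = 0.347.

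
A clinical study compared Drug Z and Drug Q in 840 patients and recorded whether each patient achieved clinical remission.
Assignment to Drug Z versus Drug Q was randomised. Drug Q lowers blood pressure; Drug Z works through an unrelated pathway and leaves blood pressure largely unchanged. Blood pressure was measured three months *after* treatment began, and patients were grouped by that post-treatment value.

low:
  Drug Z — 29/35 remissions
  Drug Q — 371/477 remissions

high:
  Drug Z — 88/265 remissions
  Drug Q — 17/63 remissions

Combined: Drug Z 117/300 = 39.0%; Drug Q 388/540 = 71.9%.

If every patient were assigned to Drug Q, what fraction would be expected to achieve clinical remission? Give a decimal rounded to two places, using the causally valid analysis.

0.72

Blood pressure lies on the pathway drug → blood pressure → outcome, so adjusting for it blocks the indirect effect. For the total causal effect of drug, use the unadjusted pooled rates.
So P(outcome | do(Drug Q)) is just the pooled rate for Drug Q: 388/540 = 0.719.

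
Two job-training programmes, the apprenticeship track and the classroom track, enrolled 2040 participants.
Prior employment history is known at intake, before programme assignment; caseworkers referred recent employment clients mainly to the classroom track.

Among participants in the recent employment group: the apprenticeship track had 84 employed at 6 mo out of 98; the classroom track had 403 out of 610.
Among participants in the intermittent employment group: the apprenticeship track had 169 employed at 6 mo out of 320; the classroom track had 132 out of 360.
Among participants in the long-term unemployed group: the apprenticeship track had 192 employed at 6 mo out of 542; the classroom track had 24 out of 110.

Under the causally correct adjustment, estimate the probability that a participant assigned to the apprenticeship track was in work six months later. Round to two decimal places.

The stratified and pooled comparisons disagree (the apprenticeship track wins within each prior employment history; the classroom track wins overall), so the answer turns on the causal role of prior employment history.
Prior employment history is set before the programme has any effect — it is not caused by the programme — and it independently drives the outcome. That makes it a confounder, so the causal comparison is within prior employment history levels.
Standardising the apprenticeship track to the population prior employment history mix: 0.347·84/98 + 0.333·169/320 + 0.320·192/542 = 0.587.

0.59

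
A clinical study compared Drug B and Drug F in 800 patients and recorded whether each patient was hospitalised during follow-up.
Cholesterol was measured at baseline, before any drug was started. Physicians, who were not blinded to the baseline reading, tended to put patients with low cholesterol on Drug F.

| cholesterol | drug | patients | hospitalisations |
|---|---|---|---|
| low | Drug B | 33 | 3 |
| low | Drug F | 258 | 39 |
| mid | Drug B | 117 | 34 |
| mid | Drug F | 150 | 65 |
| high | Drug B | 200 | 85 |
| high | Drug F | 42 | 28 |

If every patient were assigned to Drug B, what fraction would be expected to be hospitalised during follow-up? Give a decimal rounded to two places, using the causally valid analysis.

0.26

The cholesterol-specific comparison favours Drug B throughout, but the pooled figures favour Drug F. The question is whether to condition on cholesterol.
Since cholesterol is a pre-existing factor (not a product of the drug) and it affects the outcome on its own, it is a confounder. The stratified rates, not the pooled rate, identify the causal effect.
Standardising Drug B to the population cholesterol mix: 0.364·3/33 + 0.334·34/117 + 0.302·85/200 = 0.259.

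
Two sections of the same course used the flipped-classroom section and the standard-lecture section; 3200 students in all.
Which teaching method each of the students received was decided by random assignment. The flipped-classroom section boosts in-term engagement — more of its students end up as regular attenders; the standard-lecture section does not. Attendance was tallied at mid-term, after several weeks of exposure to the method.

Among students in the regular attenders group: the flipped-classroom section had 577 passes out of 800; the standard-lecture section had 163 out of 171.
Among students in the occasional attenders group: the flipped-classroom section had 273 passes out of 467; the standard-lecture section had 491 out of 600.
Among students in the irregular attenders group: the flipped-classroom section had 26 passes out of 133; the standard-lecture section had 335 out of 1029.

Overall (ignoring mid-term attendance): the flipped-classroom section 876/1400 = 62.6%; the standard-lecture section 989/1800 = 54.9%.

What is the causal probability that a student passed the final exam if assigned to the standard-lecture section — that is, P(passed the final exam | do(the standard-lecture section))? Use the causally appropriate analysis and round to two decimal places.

0.55

Mid-term attendance lies on the pathway teaching method → mid-term attendance → outcome, so adjusting for it blocks the indirect effect. For the total causal effect of teaching method, use the unadjusted pooled rates.
So P(outcome | do(the standard-lecture section)) is just the pooled rate for the standard-lecture section: 989/1800 = 0.549.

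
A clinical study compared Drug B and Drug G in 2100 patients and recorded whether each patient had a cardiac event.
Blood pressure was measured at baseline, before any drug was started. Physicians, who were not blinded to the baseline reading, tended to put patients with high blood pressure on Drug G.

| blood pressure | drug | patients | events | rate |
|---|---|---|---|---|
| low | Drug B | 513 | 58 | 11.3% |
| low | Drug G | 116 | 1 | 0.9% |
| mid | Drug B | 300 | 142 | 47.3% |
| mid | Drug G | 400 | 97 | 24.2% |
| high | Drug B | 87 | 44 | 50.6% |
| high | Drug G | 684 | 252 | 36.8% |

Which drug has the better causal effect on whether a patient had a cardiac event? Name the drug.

Drug G

The imbalance in blood pressure arose from how patients were allocated, not from anything the drug did; and blood pressure independently affects the outcome. The pooled gap is confounded — condition on blood pressure.
Within each level — low: 11.3% vs 0.9%; mid: 47.3% vs 24.2%; high: 50.6% vs 36.8% — Drug G is lower every time.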